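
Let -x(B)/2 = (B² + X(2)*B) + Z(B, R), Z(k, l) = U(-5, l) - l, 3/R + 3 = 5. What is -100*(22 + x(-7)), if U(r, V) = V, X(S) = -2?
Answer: 10400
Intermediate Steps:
R = 3/2 (R = 3/(-3 + 5) = 3/2 ≈ 1.5000)
Z(k, l) = 0 (Z(k, l) = l - l = 0)
x(B) = -2*B² + 4*B (x(B) = -2*((B² - 2*B) + 0) = -2*(B² - 2*B) = -2*B² + 4*B)
-100*(22 + x(-7)) = -100*(22 + 2*(-7)*(2 - 1*(-7))) = -100*(22 + 2*(-7)*(2 + 7)) = -100*(22 + 2*(-7)*9) = -100*(22 - 126) = -100*(-104) = 10400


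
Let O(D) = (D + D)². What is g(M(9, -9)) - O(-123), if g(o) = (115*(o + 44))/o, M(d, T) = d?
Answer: -538549/9 ≈ -59839.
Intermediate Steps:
O(D) = 4*D² (O(D) = (2*D)² = 4*D²)
g(o) = (5060 + 115*o)/o (g(o) = (115*(44 + o))/o = (5060 + 115*o)/o)
g(M(9, -9)) - O(-123) = (115 + 5060/9) - 4*(-123)² = (115 + 5060*(⅑)) - 4*15129 = (115 + 5060/9) - 1*60516 = 6095/9 - 60516 = -538549/9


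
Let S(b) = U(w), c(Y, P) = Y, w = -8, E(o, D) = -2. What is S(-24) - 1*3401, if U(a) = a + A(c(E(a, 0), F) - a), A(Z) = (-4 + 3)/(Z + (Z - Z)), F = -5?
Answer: -20455/6 ≈ -3409.2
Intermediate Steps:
A(Z) = -1/Z (A(Z) = -1/(Z + 0) = -1/Z)
U(a) = a - 1/(-2 - a)
S(b) = -49/6 (S(b) = (1 - 8*(2 - 8))/(2 - 8) = (1 - 8*(-6))/(-6) = -(1 + 48)/6 = -1/6*49 = -49/6)
S(-24) - 1*3401 = -49/6 - 1*3401 = -49/6 - 3401 = -20455/6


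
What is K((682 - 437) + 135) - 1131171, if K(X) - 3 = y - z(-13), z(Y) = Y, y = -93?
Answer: -1131248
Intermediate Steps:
K(X) = -77 (K(X) = 3 + (-93 - 1*(-13)) = 3 + (-93 + 13) = 3 - 80 = -77)
K((682 - 437) + 135) - 1131171 = -77 - 1131171 = -1131248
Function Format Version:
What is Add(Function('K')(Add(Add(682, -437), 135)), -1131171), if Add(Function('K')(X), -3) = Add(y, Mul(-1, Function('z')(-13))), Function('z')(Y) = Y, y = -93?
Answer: -1131248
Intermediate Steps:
Function('K')(X) = -77 (Function('K')(X) = Add(3, Add(-93, Mul(-1, -13))) = Add(3, Add(-93, 13)) = Add(3, -80) = -77)
Add(Function('K')(Add(Add(682, -437), 135)), -1131171) = Add(-77, -1131171) = -1131248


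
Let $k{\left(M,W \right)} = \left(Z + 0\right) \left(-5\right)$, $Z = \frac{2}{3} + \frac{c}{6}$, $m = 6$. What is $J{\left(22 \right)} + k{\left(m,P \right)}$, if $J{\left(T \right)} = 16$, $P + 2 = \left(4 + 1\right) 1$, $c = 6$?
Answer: $\frac{23}{3} \approx 7.6667$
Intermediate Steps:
$P = 3$ ($P = -2 + \left(4 + 1\right) 1 = -2 + 5 \cdot 1 = -2 + 5 = 3$)
$Z = \frac{5}{3}$ ($Z = \frac{2}{3} + \frac{6}{6} = 2 \cdot \frac{1}{3} + 6 \cdot \frac{1}{6} = \frac{2}{3} + 1 = \frac{5}{3} \approx 1.6667$)
$k{\left(M,W \right)} = - \frac{25}{3}$ ($k{\left(M,W \right)} = \left(\frac{5}{3} + 0\right) \left(-5\right) = \frac{5}{3} \left(-5\right) = - \frac{25}{3}$)
$J{\left(22 \right)} + k{\left(m,P \right)} = 16 - \frac{25}{3} = \frac{23}{3}$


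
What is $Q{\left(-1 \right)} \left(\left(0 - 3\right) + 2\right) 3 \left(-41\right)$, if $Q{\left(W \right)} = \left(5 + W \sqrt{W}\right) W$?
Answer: $-615 + 123 i \approx -615.0 + 123.0 i$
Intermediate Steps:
$Q{\left(W \right)} = W \left(5 + W^{\frac{3}{2}}\right)$ ($Q{\left(W \right)} = \left(5 + W^{\frac{3}{2}}\right) W = W \left(5 + W^{\frac{3}{2}}\right)$)
$Q{\left(-1 \right)} \left(\left(0 - 3\right) + 2\right) 3 \left(-41\right) = \left(\left(-1\right)^{\frac{5}{2}} + 5 \left(-1\right)\right) \left(\left(0 - 3\right) + 2\right) 3 \left(-41\right) = \left(i - 5\right) \left(\left(0 - 3\right) + 2\right) 3 \left(-41\right) = \left(-5 + i\right) \left(-3 + 2\right) 3 \left(-41\right) = \left(-5 + i\right) \left(\left(-1\right) 3\right) \left(-41\right) = \left(-5 + i\right) \left(-3\right) \left(-41\right) = \left(15 - 3 i\right) \left(-41\right) = -615 + 123 i$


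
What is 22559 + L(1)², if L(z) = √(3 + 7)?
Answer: 22569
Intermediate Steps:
L(z) = √10
22559 + L(1)² = 22559 + (√10)² = 22559 + 10 = 22569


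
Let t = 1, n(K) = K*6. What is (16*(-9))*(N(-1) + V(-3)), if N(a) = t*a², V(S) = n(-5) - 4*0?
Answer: 4176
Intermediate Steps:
n(K) = 6*K
V(S) = -30 (V(S) = 6*(-5) - 4*0 = -30 + 0 = -30)
N(a) = a² (N(a) = 1*a² = a²)
(16*(-9))*(N(-1) + V(-3)) = (16*(-9))*((-1)² - 30) = -144*(1 - 30) = -144*(-29) = 4176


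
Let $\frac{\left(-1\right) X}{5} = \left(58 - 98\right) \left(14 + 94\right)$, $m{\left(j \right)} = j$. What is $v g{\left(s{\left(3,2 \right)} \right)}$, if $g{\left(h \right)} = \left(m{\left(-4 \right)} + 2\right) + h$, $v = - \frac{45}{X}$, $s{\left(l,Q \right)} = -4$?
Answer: $\frac{1}{80} \approx 0.0125$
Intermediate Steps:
$X = 21600$ ($X = - 5 \left(58 - 98\right) \left(14 + 94\right) = - 5 \left(\left(-40\right) 108\right) = \left(-5\right) \left(-4320\right) = 21600$)
$v = - \frac{1}{480}$ ($v = - \frac{45}{21600} = \left(-45\right) \frac{1}{21600} = - \frac{1}{480} \approx -0.0020833$)
$g{\left(h \right)} = -2 + h$ ($g{\left(h \right)} = \left(-4 + 2\right) + h = -2 + h$)
$v g{\left(s{\left(3,2 \right)} \right)} = - \frac{-2 - 4}{480} = \left(- \frac{1}{480}\right) \left(-6\right) = \frac{1}{80}$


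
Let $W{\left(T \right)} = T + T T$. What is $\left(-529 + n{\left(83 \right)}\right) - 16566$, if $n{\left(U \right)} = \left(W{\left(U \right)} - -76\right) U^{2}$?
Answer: $48536577$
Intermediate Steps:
$W{\left(T \right)} = T + T^{2}$
$n{\left(U \right)} = U^{2} \left(76 + U \left(1 + U\right)\right)$ ($n{\left(U \right)} = \left(U \left(1 + U\right) - -76\right) U^{2} = \left(U \left(1 + U\right) + 76\right) U^{2} = \left(76 + U \left(1 + U\right)\right) U^{2} = U^{2} \left(76 + U \left(1 + U\right)\right)$)
$\left(-529 + n{\left(83 \right)}\right) - 16566 = \left(-529 + 83^{2} \left(76 + 83 \left(1 + 83\right)\right)\right) - 16566 = \left(-529 + 6889 \left(76 + 83 \cdot 84\right)\right) - 16566 = \left(-529 + 6889 \left(76 + 6972\right)\right) - 16566 = \left(-529 + 6889 \cdot 7048\right) - 16566 = \left(-529 + 48553672\right) - 16566 = 48553143 - 16566 = 48536577$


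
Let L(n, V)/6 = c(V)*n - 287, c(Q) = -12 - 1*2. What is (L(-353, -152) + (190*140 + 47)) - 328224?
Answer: -273647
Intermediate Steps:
c(Q) = -14 (c(Q) = -12 - 2 = -14)
L(n, V) = -1722 - 84*n (L(n, V) = 6*(-14*n - 287) = 6*(-287 - 14*n) = -1722 - 84*n)
(L(-353, -152) + (190*140 + 47)) - 328224 = ((-1722 - 84*(-353)) + (190*140 + 47)) - 328224 = ((-1722 + 29652) + (26600 + 47)) - 328224 = (27930 + 26647) - 328224 = 54577 - 328224 = -273647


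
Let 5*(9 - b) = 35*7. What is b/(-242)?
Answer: 20/121 ≈ 0.16529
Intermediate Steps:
b = -40 (b = 9 - 7*7 = 9 - ⅕*245 = 9 - 49 = -40)
b/(-242) = -40/(-242) = -1/242*(-40) = 20/121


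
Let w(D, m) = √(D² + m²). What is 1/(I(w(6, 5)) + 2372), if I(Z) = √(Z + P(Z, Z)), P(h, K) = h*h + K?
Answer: 13345638156/31655510500085 - 5626323*√(61 + 2*√61)/31655510500085 + 4744*√61/31655510500085 - 2*√61*√(61 + 2*√61)/31655510500085 ≈ 0.00042004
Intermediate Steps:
P(h, K) = K + h² (P(h, K) = h² + K = K + h²)
I(Z) = √(Z² + 2*Z) (I(Z) = √(Z + (Z + Z²)) = √(Z² + 2*Z))
1/(I(w(6, 5)) + 2372) = 1/(√(√(6² + 5²)*(2 + √(6² + 5²))) + 2372) = 1/(√(√(36 + 25)*(2 + √(36 + 25))) + 2372) = 1/(√(√61*(2 + √61)) + 2372) = 1/(61^(¼)*√(2 + √61) + 2372) = 1/(2372 + 61^(¼)*√(2 + √61))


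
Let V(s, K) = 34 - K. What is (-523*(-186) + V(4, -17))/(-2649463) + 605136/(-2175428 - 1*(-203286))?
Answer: -897616025343/2612558629873 ≈ -0.34358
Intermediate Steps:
(-523*(-186) + V(4, -17))/(-2649463) + 605136/(-2175428 - 1*(-203286)) = (-523*(-186) + (34 - 1*(-17)))/(-2649463) + 605136/(-2175428 - 1*(-203286)) = (97278 + (34 + 17))*(-1/2649463) + 605136/(-2175428 + 203286) = (97278 + 51)*(-1/2649463) + 605136/(-1972142) = 97329*(-1/2649463) + 605136*(-1/1972142) = -97329/2649463 - 302568/986071 = -897616025343/2612558629873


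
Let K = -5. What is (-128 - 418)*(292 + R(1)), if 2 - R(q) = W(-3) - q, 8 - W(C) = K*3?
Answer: -148512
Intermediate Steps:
W(C) = 23 (W(C) = 8 - (-5)*3 = 8 - 1*(-15) = 8 + 15 = 23)
R(q) = -21 + q (R(q) = 2 - (23 - q) = 2 + (-23 + q) = -21 + q)
(-128 - 418)*(292 + R(1)) = (-128 - 418)*(292 + (-21 + 1)) = -546*(292 - 20) = -546*272 = -148512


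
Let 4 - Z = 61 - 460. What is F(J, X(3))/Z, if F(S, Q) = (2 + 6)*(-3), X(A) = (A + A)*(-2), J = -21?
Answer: -24/403 ≈ -0.059553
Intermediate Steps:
X(A) = -4*A (X(A) = (2*A)*(-2) = -4*A)
F(S, Q) = -24 (F(S, Q) = 8*(-3) = -24)
Z = 403 (Z = 4 - (61 - 460) = 4 - 1*(-399) = 4 + 399 = 403)
F(J, X(3))/Z = -24/403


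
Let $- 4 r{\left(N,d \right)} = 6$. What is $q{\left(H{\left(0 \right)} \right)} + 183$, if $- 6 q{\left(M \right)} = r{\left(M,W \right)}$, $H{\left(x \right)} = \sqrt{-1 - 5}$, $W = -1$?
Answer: $\frac{733}{4} \approx 183.25$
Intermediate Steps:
$r{\left(N,d \right)} = - \frac{3}{2}$ ($r{\left(N,d \right)} = \left(- \frac{1}{4}\right) 6 = - \frac{3}{2}$)
$H{\left(x \right)} = i \sqrt{6}$ ($H{\left(x \right)} = \sqrt{-6} = i \sqrt{6}$)
$q{\left(M \right)} = \frac{1}{4}$ ($q{\left(M \right)} = \left(- \frac{1}{6}\right) \left(- \frac{3}{2}\right) = \frac{1}{4}$)
$q{\left(H{\left(0 \right)} \right)} + 183 = \frac{1}{4} + 183 = \frac{733}{4}$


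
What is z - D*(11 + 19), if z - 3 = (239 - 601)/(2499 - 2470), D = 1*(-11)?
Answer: 9295/29 ≈ 320.52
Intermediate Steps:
D = -11
z = -275/29 (z = 3 + (239 - 601)/(2499 - 2470) = 3 - 362/29 = -275/29 ≈ -9.4828)
z - D*(11 + 19) = -275/29 - (-11)*(11 + 19) = -275/29 - (-11)*30 = -275/29 - 1*(-330) = -275/29 + 330 = 9295/29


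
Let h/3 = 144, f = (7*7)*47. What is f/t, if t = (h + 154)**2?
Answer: 2303/343396 ≈ 0.0067065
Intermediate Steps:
f = 2303 (f = 49*47 = 2303)
h = 432 (h = 3*144 = 432)
t = 343396 (t = (432 + 154)**2 = 586**2 = 343396)
f/t = 2303/343396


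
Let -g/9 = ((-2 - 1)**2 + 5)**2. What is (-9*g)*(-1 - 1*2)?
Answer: -47628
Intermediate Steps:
g = -1764 (g = -9*((-2 - 1)**2 + 5)**2 = -9*((-3)**2 + 5)**2 = -9*(9 + 5)**2 = -9*14**2 = -9*196 = -1764)
(-9*g)*(-1 - 1*2) = (-9*(-1764))*(-1 - 1*2) = 15876*(-1 - 2) = 15876*(-3) = -47628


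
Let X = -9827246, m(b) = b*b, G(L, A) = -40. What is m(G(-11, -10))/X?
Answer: -800/4913623 ≈ -0.00016281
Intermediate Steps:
m(b) = b**2
m(G(-11, -10))/X = (-40)**2/(-9827246) = 1600*(-1/9827246) = -800/4913623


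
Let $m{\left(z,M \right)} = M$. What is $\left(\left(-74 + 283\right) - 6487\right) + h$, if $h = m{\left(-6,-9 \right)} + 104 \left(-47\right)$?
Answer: $-11175$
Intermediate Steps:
$h = -4897$ ($h = -9 + 104 \left(-47\right) = -9 - 4888 = -4897$)
$\left(\left(-74 + 283\right) - 6487\right) + h = \left(\left(-74 + 283\right) - 6487\right) - 4897 = \left(209 - 6487\right) - 4897 = -6278 - 4897 = -11175$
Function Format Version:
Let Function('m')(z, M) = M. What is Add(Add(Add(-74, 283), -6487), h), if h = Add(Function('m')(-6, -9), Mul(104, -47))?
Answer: -11175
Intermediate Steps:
h = -4897 (h = Add(-9, Mul(104, -47)) = Add(-9, -4888) = -4897)
Add(Add(Add(-74, 283), -6487), h) = Add(Add(Add(-74, 283), -6487), -4897) = Add(Add(209, -6487), -4897) = Add(-6278, -4897) = -11175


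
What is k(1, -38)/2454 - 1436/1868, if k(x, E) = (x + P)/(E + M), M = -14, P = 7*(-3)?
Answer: -11450483/14898234 ≈ -0.76858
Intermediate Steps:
P = -21
k(x, E) = (-21 + x)/(-14 + E) (k(x, E) = (x - 21)/(E - 14) = (-21 + x)/(-14 + E))
k(1, -38)/2454 - 1436/1868 = ((-21 + 1)/(-14 - 38))/2454 - 1436/1868 = (-20/(-52))*(1/2454) - 1436*1/1868 = -1/52*(-20)*(1/2454) - 359/467 = (5/13)*(1/2454) - 359/467 = 5/31902 - 359/467 = -11450483/14898234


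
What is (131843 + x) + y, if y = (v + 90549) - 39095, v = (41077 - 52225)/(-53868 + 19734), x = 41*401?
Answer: 1136311340/5689 ≈ 1.9974e+5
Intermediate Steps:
x = 16441
v = 1858/5689 (v = -11148/(-34134) = -11148*(-1/34134) = 1858/5689 ≈ 0.32660)
y = 292723664/5689 (y = (1858/5689 + 90549) - 39095 = 515135119/5689 - 39095 = 292723664/5689 ≈ 51454.)
(131843 + x) + y = (131843 + 16441) + 292723664/5689 = 148284 + 292723664/5689 = 1136311340/5689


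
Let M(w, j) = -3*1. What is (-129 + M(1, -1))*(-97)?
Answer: 12804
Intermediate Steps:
M(w, j) = -3
(-129 + M(1, -1))*(-97) = (-129 - 3)*(-97) = -132*(-97) = 12804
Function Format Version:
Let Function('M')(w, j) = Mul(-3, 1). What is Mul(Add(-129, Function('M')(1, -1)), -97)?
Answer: 12804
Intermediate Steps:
Function('M')(w, j) = -3
Mul(Add(-129, Function('M')(1, -1)), -97) = Mul(Add(-129, -3), -97) = Mul(-132, -97) = 12804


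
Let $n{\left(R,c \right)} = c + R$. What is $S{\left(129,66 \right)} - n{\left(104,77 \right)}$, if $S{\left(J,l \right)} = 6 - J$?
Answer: $-304$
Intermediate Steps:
$n{\left(R,c \right)} = R + c$
$S{\left(129,66 \right)} - n{\left(104,77 \right)} = \left(6 - 129\right) - \left(104 + 77\right) = \left(6 - 129\right) - 181 = -123 - 181 = -304$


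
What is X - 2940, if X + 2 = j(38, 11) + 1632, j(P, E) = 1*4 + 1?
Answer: -1305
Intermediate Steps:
j(P, E) = 5 (j(P, E) = 4 + 1 = 5)
X = 1635 (X = -2 + (5 + 1632) = -2 + 1637 = 1635)
X - 2940 = 1635 - 2940 = -1305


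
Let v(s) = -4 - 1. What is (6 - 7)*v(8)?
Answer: 5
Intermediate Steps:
v(s) = -5
(6 - 7)*v(8) = (6 - 7)*(-5) = -1*(-5) = 5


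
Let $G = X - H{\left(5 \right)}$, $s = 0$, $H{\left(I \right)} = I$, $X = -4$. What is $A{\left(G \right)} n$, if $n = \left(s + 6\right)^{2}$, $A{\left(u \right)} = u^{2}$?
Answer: $2916$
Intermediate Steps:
$G = -9$ ($G = -4 - 5 = -9$)
$n = 36$ ($n = \left(0 + 6\right)^{2} = 6^{2} = 36$)
$A{\left(G \right)} n = \left(-9\right)^{2} \cdot 36 = 81 \cdot 36 = 2916$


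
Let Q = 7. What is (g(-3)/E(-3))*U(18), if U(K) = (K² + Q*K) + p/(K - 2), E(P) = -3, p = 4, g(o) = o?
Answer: 1801/4 ≈ 450.25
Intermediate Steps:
U(K) = K² + 4/(-2 + K) + 7*K (U(K) = (K² + 7*K) + 4/(K - 2) = (K² + 7*K) + 4/(-2 + K) = K² + 4/(-2 + K) + 7*K)
(g(-3)/E(-3))*U(18) = (-3/(-3))*((4 + 18³ - 14*18 + 5*18²)/(-2 + 18)) = (-3*(-⅓))*((4 + 5832 - 252 + 5*324)/16) = 1*((4 + 5832 - 252 + 1620)/16) = 1*((1/16)*7204) = 1*(1801/4) = 1801/4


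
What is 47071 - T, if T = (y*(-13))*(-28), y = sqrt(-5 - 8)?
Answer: 47071 - 364*I*sqrt(13) ≈ 47071.0 - 1312.4*I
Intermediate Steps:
y = I*sqrt(13) (y = sqrt(-13) = I*sqrt(13) ≈ 3.6056*I)
T = 364*I*sqrt(13) (T = ((I*sqrt(13))*(-13))*(-28) = -13*I*sqrt(13)*(-28) = 364*I*sqrt(13) ≈ 1312.4*I)
47071 - T = 47071 - 364*I*sqrt(13)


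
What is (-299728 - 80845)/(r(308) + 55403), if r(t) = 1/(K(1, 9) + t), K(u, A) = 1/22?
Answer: -2579143221/375466153 ≈ -6.8692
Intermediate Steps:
K(u, A) = 1/22
r(t) = 1/(1/22 + t)
(-299728 - 80845)/(r(308) + 55403) = (-299728 - 80845)/(22/(1 + 22*308) + 55403) = -380573/(22/(1 + 6776) + 55403) = -380573/(22/6777 + 55403) = -380573/375466153/6777 = -380573*6777/375466153 = -2579143221/375466153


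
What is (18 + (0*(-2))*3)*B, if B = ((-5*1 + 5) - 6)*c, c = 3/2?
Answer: -162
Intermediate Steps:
c = 3/2 (c = 3*(½) = 3/2 ≈ 1.5000)
B = -9 (B = ((-5*1 + 5) - 6)*(3/2) = ((-5 + 5) - 6)*(3/2) = (0 - 6)*(3/2) = -6*3/2 = -9)
(18 + (0*(-2))*3)*B = (18 + (0*(-2))*3)*(-9) = (18 + 0*3)*(-9) = (18 + 0)*(-9) = 18*(-9) = -162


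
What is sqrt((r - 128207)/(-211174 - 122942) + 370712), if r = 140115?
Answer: sqrt(287388018146551)/27843 ≈ 608.86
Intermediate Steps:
sqrt((r - 128207)/(-211174 - 122942) + 370712) = sqrt((140115 - 128207)/(-211174 - 122942) + 370712) = sqrt(11908/(-334116) + 370712) = sqrt(11908*(-1/334116) + 370712) = sqrt(-2977/83529 + 370712) = sqrt(30965199671/83529) = sqrt(287388018146551)/27843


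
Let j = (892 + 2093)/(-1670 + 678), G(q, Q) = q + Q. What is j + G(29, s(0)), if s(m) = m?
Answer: 25783/992 ≈ 25.991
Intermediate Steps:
G(q, Q) = Q + q
j = -2985/992 (j = 2985/(-992) = 2985*(-1/992) = -2985/992 ≈ -3.0091)
j + G(29, s(0)) = -2985/992 + (0 + 29) = -2985/992 + 29 = 25783/992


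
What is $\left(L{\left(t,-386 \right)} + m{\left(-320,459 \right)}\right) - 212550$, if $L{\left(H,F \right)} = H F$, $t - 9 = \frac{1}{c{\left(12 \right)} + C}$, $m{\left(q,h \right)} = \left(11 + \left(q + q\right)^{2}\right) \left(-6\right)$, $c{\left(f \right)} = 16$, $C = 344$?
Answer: $- \frac{481264393}{180} \approx -2.6737 \cdot 10^{6}$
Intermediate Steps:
$m{\left(q,h \right)} = -66 - 24 q^{2}$ ($m{\left(q,h \right)} = \left(11 + \left(2 q\right)^{2}\right) \left(-6\right) = \left(11 + 4 q^{2}\right) \left(-6\right) = -66 - 24 q^{2}$)
$t = \frac{3241}{360}$ ($t = 9 + \frac{1}{16 + 344} = 9 + \frac{1}{360} = \frac{3241}{360} \approx 9.0028$)
$L{\left(H,F \right)} = F H$
$\left(L{\left(t,-386 \right)} + m{\left(-320,459 \right)}\right) - 212550 = \left(\left(-386\right) \frac{3241}{360} - \left(66 + 24 \left(-320\right)^{2}\right)\right) - 212550 = \left(- \frac{625513}{180} - 2457666\right) - 212550 = - \frac{443005393}{180} - 212550 = - \frac{481264393}{180}$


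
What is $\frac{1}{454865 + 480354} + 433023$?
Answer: $\frac{404971337038}{935219} \approx 4.3302 \cdot 10^{5}$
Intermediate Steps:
$\frac{1}{454865 + 480354} + 433023 = \frac{1}{935219} + 433023 = \frac{404971337038}{935219}$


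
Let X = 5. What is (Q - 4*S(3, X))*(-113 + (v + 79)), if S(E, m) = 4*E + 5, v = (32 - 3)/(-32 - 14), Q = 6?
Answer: 49383/23 ≈ 2147.1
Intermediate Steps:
v = -29/46 (v = 29/(-46) = 29*(-1/46) = -29/46 ≈ -0.63043)
S(E, m) = 5 + 4*E
(Q - 4*S(3, X))*(-113 + (v + 79)) = (6 - 4*(5 + 4*3))*(-113 + (-29/46 + 79)) = (6 - 4*(5 + 12))*(-113 + 3605/46) = (6 - 4*17)*(-1593/46) = (6 - 68)*(-1593/46) = -62*(-1593/46) = 49383/23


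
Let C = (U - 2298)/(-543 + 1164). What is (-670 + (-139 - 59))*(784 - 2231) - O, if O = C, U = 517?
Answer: 779975297/621 ≈ 1.2560e+6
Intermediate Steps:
C = -1781/621 (C = (517 - 2298)/(-543 + 1164) = -1781/621 ≈ -2.8680)
O = -1781/621 ≈ -2.8680
(-670 + (-139 - 59))*(784 - 2231) - O = (-670 + (-139 - 59))*(784 - 2231) - 1*(-1781/621) = (-670 - 198)*(-1447) + 1781/621 = -868*(-1447) + 1781/621 = 1255996 + 1781/621 = 779975297/621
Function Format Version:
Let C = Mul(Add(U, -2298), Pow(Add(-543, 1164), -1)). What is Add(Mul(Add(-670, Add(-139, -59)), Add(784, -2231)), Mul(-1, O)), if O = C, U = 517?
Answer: Rational(779975297, 621) ≈ 1.2560e+6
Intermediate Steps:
C = Rational(-1781, 621) (C = Mul(Add(517, -2298), Pow(Add(-543, 1164), -1)) = Mul(-1781, Pow(621, -1)) = Mul(-1781, Rational(1, 621)) = Rational(-1781, 621) ≈ -2.8680)
O = Rational(-1781, 621) ≈ -2.8680
Add(Mul(Add(-670, Add(-139, -59)), Add(784, -2231)), Mul(-1, O)) = Add(Mul(Add(-670, Add(-139, -59)), Add(784, -2231)), Mul(-1, Rational(-1781, 621))) = Add(Mul(Add(-670, -198), -1447), Rational(1781, 621)) = Add(Mul(-868, -1447), Rational(1781, 621)) = Add(1255996, Rational(1781, 621)) = Rational(779975297, 621)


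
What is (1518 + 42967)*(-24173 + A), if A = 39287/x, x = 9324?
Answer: -1432097756575/1332 ≈ -1.0751e+9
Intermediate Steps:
A = 39287/9324 ≈ 4.2135
(1518 + 42967)*(-24173 + A) = (1518 + 42967)*(-24173 + 39287/9324) = 44485*(-225349765/9324) = -1432097756575/1332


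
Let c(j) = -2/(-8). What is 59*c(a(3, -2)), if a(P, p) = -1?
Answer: 59/4 ≈ 14.750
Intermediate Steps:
c(j) = ¼ (c(j) = -2*(-⅛) = ¼)
59*c(a(3, -2)) = 59*(¼) = 59/4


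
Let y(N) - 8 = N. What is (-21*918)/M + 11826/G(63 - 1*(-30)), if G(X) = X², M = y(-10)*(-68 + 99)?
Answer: 300123/961 ≈ 312.30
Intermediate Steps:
y(N) = 8 + N
M = -62 (M = (8 - 10)*(-68 + 99) = -2*31 = -62)
(-21*918)/M + 11826/G(63 - 1*(-30)) = -21*918/(-62) + 11826/((63 - 1*(-30))²) = -19278*(-1/62) + 11826/((63 + 30)²) = 9639/31 + 11826/(93²) = 9639/31 + 11826/8649 = 9639/31 + 11826*(1/8649) = 9639/31 + 1314/961 = 300123/961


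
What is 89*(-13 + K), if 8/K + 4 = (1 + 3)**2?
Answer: -3293/3 ≈ -1097.7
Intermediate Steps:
K = 2/3 (K = 8/(-4 + (1 + 3)**2) = 8/(-4 + 4**2) = 8/(-4 + 16) = 8/12 = 8*(1/12) = 2/3 ≈ 0.66667)
89*(-13 + K) = 89*(-13 + 2/3) = 89*(-37/3) = -3293/3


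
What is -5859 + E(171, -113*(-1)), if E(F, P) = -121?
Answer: -5980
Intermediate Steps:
-5859 + E(171, -113*(-1)) = -5859 - 121 = -5980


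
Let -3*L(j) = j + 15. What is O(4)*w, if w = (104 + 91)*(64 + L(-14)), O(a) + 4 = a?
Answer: 0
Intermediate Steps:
L(j) = -5 - j/3 (L(j) = -(j + 15)/3 = -(15 + j)/3 = -5 - j/3)
O(a) = -4 + a
w = 12415 (w = (104 + 91)*(64 + (-5 - 1/3*(-14))) = 195*(64 + (-5 + 14/3)) = 195*(64 - 1/3) = 195*(191/3) = 12415)
O(4)*w = (-4 + 4)*12415 = 0*12415 = 0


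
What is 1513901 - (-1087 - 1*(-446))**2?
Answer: 1103020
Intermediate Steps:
1513901 - (-1087 - 1*(-446))**2 = 1513901 - (-1087 + 446)**2 = 1513901 - 1*(-641)**2 = 1513901 - 1*410881 = 1513901 - 410881 = 1103020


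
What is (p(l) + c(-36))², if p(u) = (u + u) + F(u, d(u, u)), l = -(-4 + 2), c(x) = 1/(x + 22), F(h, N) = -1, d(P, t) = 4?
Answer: 1681/196 ≈ 8.5765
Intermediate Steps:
c(x) = 1/(22 + x)
l = 2 (l = -1*(-2) = 2)
p(u) = -1 + 2*u (p(u) = (u + u) - 1 = 2*u - 1 = -1 + 2*u)
(p(l) + c(-36))² = ((-1 + 2*2) + 1/(22 - 36))² = ((-1 + 4) + 1/(-14))² = (3 - 1/14)² = (41/14)² = 1681/196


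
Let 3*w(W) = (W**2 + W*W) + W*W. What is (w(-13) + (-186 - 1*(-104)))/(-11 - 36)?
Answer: -87/47 ≈ -1.8511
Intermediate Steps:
w(W) = W**2 (w(W) = ((W**2 + W*W) + W*W)/3 = ((W**2 + W**2) + W**2)/3 = (2*W**2 + W**2)/3 = (3*W**2)/3 = W**2)
(w(-13) + (-186 - 1*(-104)))/(-11 - 36) = ((-13)**2 + (-186 - 1*(-104)))/(-11 - 36) = (169 + (-186 + 104))/(-47) = (169 - 82)*(-1/47) = 87*(-1/47) = -87/47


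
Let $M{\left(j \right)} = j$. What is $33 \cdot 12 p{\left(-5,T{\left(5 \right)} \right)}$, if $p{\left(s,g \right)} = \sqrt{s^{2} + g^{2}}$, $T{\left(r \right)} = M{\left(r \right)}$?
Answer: $1980 \sqrt{2} \approx 2800.1$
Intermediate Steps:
$T{\left(r \right)} = r$
$p{\left(s,g \right)} = \sqrt{g^{2} + s^{2}}$
$33 \cdot 12 p{\left(-5,T{\left(5 \right)} \right)} = 33 \cdot 12 \sqrt{5^{2} + \left(-5\right)^{2}} = 396 \sqrt{25 + 25} = 396 \sqrt{50} = 396 \cdot 5 \sqrt{2} = 1980 \sqrt{2}$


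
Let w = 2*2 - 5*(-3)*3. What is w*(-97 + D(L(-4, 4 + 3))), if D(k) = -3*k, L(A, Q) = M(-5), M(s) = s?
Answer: -4018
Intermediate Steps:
L(A, Q) = -5
w = 49 (w = 4 + 15*3 = 4 + 45 = 49)
w*(-97 + D(L(-4, 4 + 3))) = 49*(-97 - 3*(-5)) = 49*(-97 + 15) = 49*(-82) = -4018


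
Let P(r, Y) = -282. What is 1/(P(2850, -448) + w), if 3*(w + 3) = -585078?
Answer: -1/195311 ≈ -5.1200e-6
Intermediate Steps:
w = -195029 (w = -3 + (1/3)*(-585078) = -3 - 195026 = -195029)
1/(P(2850, -448) + w) = 1/(-282 - 195029) = 1/(-195311) = -1/195311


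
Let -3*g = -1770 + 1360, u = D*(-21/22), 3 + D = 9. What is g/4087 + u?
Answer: -767933/134871 ≈ -5.6938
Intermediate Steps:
D = 6 (D = -3 + 9 = 6)
u = -63/11 (u = 6*(-21/22) = -63/11 ≈ -5.7273)
g = 410/3 (g = -(-1770 + 1360)/3 = -1/3*(-410) = 410/3 ≈ 136.67)
g/4087 + u = (410/3)/4087 - 63/11 = (410/3)*(1/4087) - 63/11 = 410/12261 - 63/11 = -767933/134871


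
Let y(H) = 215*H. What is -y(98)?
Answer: -21070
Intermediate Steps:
-y(98) = -215*98 = -1*21070 = -21070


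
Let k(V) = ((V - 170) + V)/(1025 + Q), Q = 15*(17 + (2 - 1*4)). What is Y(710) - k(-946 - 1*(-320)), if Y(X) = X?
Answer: 444461/625 ≈ 711.14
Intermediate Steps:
Q = 225 (Q = 15*(17 + (2 - 4)) = 15*(17 - 2) = 15*15 = 225)
k(V) = -17/125 + V/625 (k(V) = ((V - 170) + V)/(1025 + 225) = ((-170 + V) + V)/1250 = (-170 + 2*V)*(1/1250) = -17/125 + V/625)
Y(710) - k(-946 - 1*(-320)) = 710 - (-17/125 + (-946 - 1*(-320))/625) = 710 - (-17/125 + (-946 + 320)/625) = 710 - (-17/125 + (1/625)*(-626)) = 710 - (-17/125 - 626/625) = 710 - 1*(-711/625) = 710 + 711/625 = 444461/625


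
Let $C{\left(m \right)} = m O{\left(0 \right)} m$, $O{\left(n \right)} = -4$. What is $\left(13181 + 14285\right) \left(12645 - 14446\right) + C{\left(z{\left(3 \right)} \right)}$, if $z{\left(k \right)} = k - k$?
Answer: $-49466266$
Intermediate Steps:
$z{\left(k \right)} = 0$
$C{\left(m \right)} = - 4 m^{2}$ ($C{\left(m \right)} = m \left(-4\right) m = - 4 m m = - 4 m^{2}$)
$\left(13181 + 14285\right) \left(12645 - 14446\right) + C{\left(z{\left(3 \right)} \right)} = \left(13181 + 14285\right) \left(12645 - 14446\right) - 4 \cdot 0^{2} = 27466 \left(-1801\right) - 0 = -49466266 + 0 = -49466266$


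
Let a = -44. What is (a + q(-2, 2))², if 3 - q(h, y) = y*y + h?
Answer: 1849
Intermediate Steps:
q(h, y) = 3 - h - y² (q(h, y) = 3 - (y*y + h) = 3 - (y² + h) = 3 - (h + y²) = 3 + (-h - y²) = 3 - h - y²)
(a + q(-2, 2))² = (-44 + (3 - 1*(-2) - 1*2²))² = (-44 + (3 + 2 - 1*4))² = (-44 + (3 + 2 - 4))² = (-44 + 1)² = (-43)² = 1849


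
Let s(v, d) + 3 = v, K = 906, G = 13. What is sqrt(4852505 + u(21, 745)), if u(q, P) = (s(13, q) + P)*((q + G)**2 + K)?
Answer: sqrt(6409315) ≈ 2531.7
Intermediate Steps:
s(v, d) = -3 + v
u(q, P) = (10 + P)*(906 + (13 + q)**2) (u(q, P) = ((-3 + 13) + P)*((q + 13)**2 + 906) = (10 + P)*((13 + q)**2 + 906) = (10 + P)*(906 + (13 + q)**2))
sqrt(4852505 + u(21, 745)) = sqrt(4852505 + (9060 + 10*(13 + 21)**2 + 906*745 + 745*(13 + 21)**2)) = sqrt(4852505 + (9060 + 10*34**2 + 674970 + 745*34**2)) = sqrt(4852505 + (9060 + 10*1156 + 674970 + 745*1156)) = sqrt(4852505 + (9060 + 11560 + 674970 + 861220)) = sqrt(4852505 + 1556810) = sqrt(6409315)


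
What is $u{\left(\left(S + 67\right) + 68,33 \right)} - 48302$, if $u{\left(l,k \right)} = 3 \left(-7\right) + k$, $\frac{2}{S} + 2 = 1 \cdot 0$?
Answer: $-48290$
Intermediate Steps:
$S = -1$ ($S = \frac{2}{-2 + 1 \cdot 0} = \frac{2}{-2 + 0} = \frac{2}{-2} = 2 \left(- \frac{1}{2}\right) = -1$)
$u{\left(l,k \right)} = -21 + k$
$u{\left(\left(S + 67\right) + 68,33 \right)} - 48302 = \left(-21 + 33\right) - 48302 = 12 - 48302 = -48290$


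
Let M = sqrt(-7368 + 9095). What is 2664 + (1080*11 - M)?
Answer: 14544 - sqrt(1727) ≈ 14502.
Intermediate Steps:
M = sqrt(1727) ≈ 41.557
2664 + (1080*11 - M) = 2664 + (1080*11 - sqrt(1727)) = 2664 + (11880 - sqrt(1727)) = 14544 - sqrt(1727)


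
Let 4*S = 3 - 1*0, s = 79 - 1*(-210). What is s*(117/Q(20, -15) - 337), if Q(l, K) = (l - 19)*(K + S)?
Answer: -1895551/19 ≈ -99766.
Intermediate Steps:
s = 289 (s = 79 + 210 = 289)
S = ¾ (S = (3 - 1*0)/4 = (3 + 0)/4 = (¼)*3 = ¾ ≈ 0.75000)
Q(l, K) = (-19 + l)*(¾ + K) (Q(l, K) = (l - 19)*(K + ¾) = (-19 + l)*(¾ + K))
s*(117/Q(20, -15) - 337) = 289*(117/(-57/4 - 19*(-15) + (¾)*20 - 15*20) - 337) = 289*(117/(-57/4 + 285 + 15 - 300) - 337) = 289*(117/(-57/4) - 337) = 289*(117*(-4/57) - 337) = 289*(-156/19 - 337) = 289*(-6559/19) = -1895551/19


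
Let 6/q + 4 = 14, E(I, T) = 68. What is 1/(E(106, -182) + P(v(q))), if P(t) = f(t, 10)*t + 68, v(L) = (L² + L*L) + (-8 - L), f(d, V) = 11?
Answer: 25/1233 ≈ 0.020276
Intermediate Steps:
q = ⅗ (q = 6/(-4 + 14) = 6/10 = 6*(⅒) = ⅗ ≈ 0.60000)
v(L) = -8 - L + 2*L² (v(L) = (L² + L²) + (-8 - L) = 2*L² + (-8 - L) = -8 - L + 2*L²)
P(t) = 68 + 11*t (P(t) = 11*t + 68 = 68 + 11*t)
1/(E(106, -182) + P(v(q))) = 1/(68 + (68 + 11*(-8 - 1*⅗ + 2*(⅗)²))) = 1/(68 + (68 + 11*(-8 - ⅗ + 2*(9/25)))) = 1/(68 + (68 + 11*(-8 - ⅗ + 18/25))) = 1/(68 + (68 + 11*(-197/25))) = 1/(68 + (68 - 2167/25)) = 1/(68 - 467/25) = 1/(1233/25) = 25/1233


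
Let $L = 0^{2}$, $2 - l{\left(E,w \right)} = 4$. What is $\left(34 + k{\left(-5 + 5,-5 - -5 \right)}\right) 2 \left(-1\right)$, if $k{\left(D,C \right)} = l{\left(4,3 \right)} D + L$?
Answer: $-68$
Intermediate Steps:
$l{\left(E,w \right)} = -2$ ($l{\left(E,w \right)} = 2 - 4 = -2$)
$L = 0$
$k{\left(D,C \right)} = - 2 D$ ($k{\left(D,C \right)} = - 2 D + 0 = - 2 D$)
$\left(34 + k{\left(-5 + 5,-5 - -5 \right)}\right) 2 \left(-1\right) = \left(34 - 2 \left(-5 + 5\right)\right) 2 \left(-1\right) = \left(34 - 0\right) \left(-2\right) = \left(34 + 0\right) \left(-2\right) = 34 \left(-2\right) = -68$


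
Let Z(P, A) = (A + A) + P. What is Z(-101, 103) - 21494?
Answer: -21389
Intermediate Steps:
Z(P, A) = P + 2*A (Z(P, A) = 2*A + P = P + 2*A)
Z(-101, 103) - 21494 = (-101 + 2*103) - 21494 = (-101 + 206) - 21494 = 105 - 21494 = -21389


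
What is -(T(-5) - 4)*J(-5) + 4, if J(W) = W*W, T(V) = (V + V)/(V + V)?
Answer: 79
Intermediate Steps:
T(V) = 1 (T(V) = (2*V)/((2*V)) = (2*V)*(1/(2*V)) = 1)
J(W) = W²
-(T(-5) - 4)*J(-5) + 4 = -(1 - 4)*(-5)² + 4 = -(-3)*25 + 4 = -1*(-75) + 4 = 75 + 4 = 79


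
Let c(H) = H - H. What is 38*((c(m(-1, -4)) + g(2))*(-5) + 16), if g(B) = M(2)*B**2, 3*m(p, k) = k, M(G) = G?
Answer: -912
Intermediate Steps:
m(p, k) = k/3
c(H) = 0
g(B) = 2*B**2
38*((c(m(-1, -4)) + g(2))*(-5) + 16) = 38*((0 + 2*2**2)*(-5) + 16) = 38*((0 + 2*4)*(-5) + 16) = 38*((0 + 8)*(-5) + 16) = 38*(8*(-5) + 16) = 38*(-40 + 16) = 38*(-24) = -912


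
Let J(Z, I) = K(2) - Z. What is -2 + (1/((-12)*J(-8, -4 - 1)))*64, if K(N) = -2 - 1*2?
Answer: -10/3 ≈ -3.3333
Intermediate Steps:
K(N) = -4 (K(N) = -2 - 2 = -4)
J(Z, I) = -4 - Z
-2 + (1/((-12)*J(-8, -4 - 1)))*64 = -2 + (1/((-12)*(-4 - 1*(-8))))*64 = -2 - 1/(12*(-4 + 8))*64 = -2 - 1/12/4*64 = -2 - 1/12*¼*64 = -2 - 1/48*64 = -2 - 4/3 = -10/3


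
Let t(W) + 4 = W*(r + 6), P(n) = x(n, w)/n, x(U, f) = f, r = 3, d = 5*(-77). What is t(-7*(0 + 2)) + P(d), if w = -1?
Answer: -50049/385 ≈ -130.00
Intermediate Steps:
d = -385
P(n) = -1/n
t(W) = -4 + 9*W (t(W) = -4 + W*(3 + 6) = -4 + W*9 = -4 + 9*W)
t(-7*(0 + 2)) + P(d) = (-4 + 9*(-7*(0 + 2))) - 1/(-385) = (-4 + 9*(-7*2)) - 1*(-1/385) = (-4 + 9*(-14)) + 1/385 = (-4 - 126) + 1/385 = -130 + 1/385 = -50049/385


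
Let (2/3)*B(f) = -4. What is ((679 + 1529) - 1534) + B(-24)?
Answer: 668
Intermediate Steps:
B(f) = -6 (B(f) = (3/2)*(-4) = -6)
((679 + 1529) - 1534) + B(-24) = ((679 + 1529) - 1534) - 6 = (2208 - 1534) - 6 = 674 - 6 = 668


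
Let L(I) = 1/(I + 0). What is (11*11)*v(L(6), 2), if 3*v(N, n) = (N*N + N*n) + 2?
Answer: 10285/108 ≈ 95.231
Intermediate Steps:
L(I) = 1/I
v(N, n) = 2/3 + N**2/3 + N*n/3 (v(N, n) = ((N*N + N*n) + 2)/3 = ((N**2 + N*n) + 2)/3 = (2 + N**2 + N*n)/3 = 2/3 + N**2/3 + N*n/3)
(11*11)*v(L(6), 2) = (11*11)*(2/3 + (1/6)**2/3 + (1/3)*2/6) = 121*(2/3 + (1/6)**2/3 + (1/3)*(1/6)*2) = 121*(2/3 + (1/3)*(1/36) + 1/9) = 121*(2/3 + 1/108 + 1/9) = 121*(85/108) = 10285/108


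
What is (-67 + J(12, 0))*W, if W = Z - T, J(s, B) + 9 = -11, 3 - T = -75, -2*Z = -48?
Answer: 4698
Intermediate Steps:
Z = 24 (Z = -1/2*(-48) = 24)
T = 78 (T = 3 - 1*(-75) = 3 + 75 = 78)
J(s, B) = -20 (J(s, B) = -9 - 11 = -20)
W = -54 (W = 24 - 1*78 = 24 - 78 = -54)
(-67 + J(12, 0))*W = (-67 - 20)*(-54) = -87*(-54) = 4698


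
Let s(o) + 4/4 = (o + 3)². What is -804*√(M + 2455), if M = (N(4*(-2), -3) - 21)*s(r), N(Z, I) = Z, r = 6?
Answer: -2412*√15 ≈ -9341.6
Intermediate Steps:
s(o) = -1 + (3 + o)² (s(o) = -1 + (o + 3)² = -1 + (3 + o)²)
M = -2320 (M = (4*(-2) - 21)*(-1 + (3 + 6)²) = (-8 - 21)*(-1 + 9²) = -29*(-1 + 81) = -29*80 = -2320)
-804*√(M + 2455) = -804*√(-2320 + 2455) = -2412*√15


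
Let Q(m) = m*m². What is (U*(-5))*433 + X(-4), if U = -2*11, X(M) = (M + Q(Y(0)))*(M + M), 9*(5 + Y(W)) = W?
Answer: 48662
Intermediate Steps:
Y(W) = -5 + W/9
Q(m) = m³
X(M) = 2*M*(-125 + M) (X(M) = (M + (-5 + (⅑)*0)³)*(M + M) = (M + (-5 + 0)³)*(2*M) = (M + (-5)³)*(2*M) = (M - 125)*(2*M) = (-125 + M)*(2*M) = 2*M*(-125 + M))
U = -22
(U*(-5))*433 + X(-4) = -22*(-5)*433 + 2*(-4)*(-125 - 4) = 110*433 + 2*(-4)*(-129) = 47630 + 1032 = 48662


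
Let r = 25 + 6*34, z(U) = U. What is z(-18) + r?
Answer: 211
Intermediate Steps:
r = 229 (r = 25 + 204 = 229)
z(-18) + r = -18 + 229 = 211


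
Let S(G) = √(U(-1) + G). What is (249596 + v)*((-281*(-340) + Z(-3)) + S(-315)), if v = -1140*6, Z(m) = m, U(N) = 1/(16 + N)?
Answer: 23192179972 + 485512*I*√17715/15 ≈ 2.3192e+10 + 4.308e+6*I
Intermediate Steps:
S(G) = √(1/15 + G) (S(G) = √(1/(16 - 1) + G) = √(1/15 + G))
v = -6840
(249596 + v)*((-281*(-340) + Z(-3)) + S(-315)) = (249596 - 6840)*((-281*(-340) - 3) + √(15 + 225*(-315))/15) = 242756*((95540 - 3) + √(15 - 70875)/15) = 242756*(95537 + √(-70860)/15) = 242756*(95537 + (2*I*√17715)/15) = 242756*(95537 + 2*I*√17715/15) = 23192179972 + 485512*I*√17715/15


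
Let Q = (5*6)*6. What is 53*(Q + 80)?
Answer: 13780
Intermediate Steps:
Q = 180 (Q = 30*6 = 180)
53*(Q + 80) = 53*(180 + 80) = 53*260 = 13780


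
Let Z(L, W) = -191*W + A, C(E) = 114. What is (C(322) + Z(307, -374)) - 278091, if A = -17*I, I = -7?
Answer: -206424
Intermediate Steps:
A = 119 (A = -17*(-7) = 119)
Z(L, W) = 119 - 191*W (Z(L, W) = -191*W + 119 = 119 - 191*W)
(C(322) + Z(307, -374)) - 278091 = (114 + (119 - 191*(-374))) - 278091 = (114 + (119 + 71434)) - 278091 = (114 + 71553) - 278091 = 71667 - 278091 = -206424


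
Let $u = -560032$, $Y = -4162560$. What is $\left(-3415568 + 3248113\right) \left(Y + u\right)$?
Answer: $790821643360$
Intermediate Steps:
$\left(-3415568 + 3248113\right) \left(Y + u\right) = \left(-3415568 + 3248113\right) \left(-4162560 - 560032\right) = \left(-167455\right) \left(-4722592\right) = 790821643360$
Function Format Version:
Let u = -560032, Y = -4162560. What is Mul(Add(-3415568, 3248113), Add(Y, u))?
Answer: 790821643360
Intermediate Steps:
Mul(Add(-3415568, 3248113), Add(Y, u)) = Mul(Add(-3415568, 3248113), Add(-4162560, -560032)) = Mul(-167455, -4722592) = 790821643360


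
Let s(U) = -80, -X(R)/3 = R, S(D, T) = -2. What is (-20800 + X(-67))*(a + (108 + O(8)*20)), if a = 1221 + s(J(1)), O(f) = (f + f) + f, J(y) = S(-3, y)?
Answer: -35615671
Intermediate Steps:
J(y) = -2
X(R) = -3*R
O(f) = 3*f (O(f) = 2*f + f = 3*f)
a = 1141 (a = 1221 - 80 = 1141)
(-20800 + X(-67))*(a + (108 + O(8)*20)) = (-20800 - 3*(-67))*(1141 + (108 + (3*8)*20)) = (-20800 + 201)*(1141 + (108 + 24*20)) = -20599*(1141 + (108 + 480)) = -20599*(1141 + 588) = -20599*1729 = -35615671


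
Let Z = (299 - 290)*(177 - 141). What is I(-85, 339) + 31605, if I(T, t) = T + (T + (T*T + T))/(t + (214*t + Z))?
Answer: 2307554735/73209 ≈ 31520.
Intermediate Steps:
Z = 324 (Z = 9*36 = 324)
I(T, t) = T + (T² + 2*T)/(324 + 215*t) (I(T, t) = T + (T + (T*T + T))/(t + (214*t + 324)) = T + (T + (T² + T))/(t + (324 + 214*t)) = T + (T + (T + T²))/(324 + 215*t) = T + (T² + 2*T)/(324 + 215*t))
I(-85, 339) + 31605 = -85*(326 - 85 + 215*339)/(324 + 215*339) + 31605 = -85*(326 - 85 + 72885)/(324 + 72885) + 31605 = -85*73126/73209 + 31605 = -85*1/73209*73126 + 31605 = -6215710/73209 + 31605 = 2307554735/73209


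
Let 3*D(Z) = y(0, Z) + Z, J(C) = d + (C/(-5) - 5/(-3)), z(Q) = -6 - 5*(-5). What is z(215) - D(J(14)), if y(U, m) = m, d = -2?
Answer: 949/45 ≈ 21.089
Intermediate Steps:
z(Q) = 19 (z(Q) = -6 + 25 = 19)
J(C) = -1/3 - C/5 (J(C) = -2 + (C/(-5) - 5/(-3)) = -2 + (C*(-1/5) - 5*(-1/3)) = -2 + (-C/5 + 5/3) = -2 + (5/3 - C/5) = -1/3 - C/5)
D(Z) = 2*Z/3 (D(Z) = (Z + Z)/3 = (2*Z)/3 = 2*Z/3)
z(215) - D(J(14)) = 19 - 2*(-1/3 - 1/5*14)/3 = 19 - 2*(-1/3 - 14/5)/3 = 19 - 2*(-47)/(3*15) = 19 - 1*(-94/45) = 19 + 94/45 = 949/45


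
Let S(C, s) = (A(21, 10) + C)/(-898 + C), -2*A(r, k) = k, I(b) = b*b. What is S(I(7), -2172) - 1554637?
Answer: -1319886857/849 ≈ -1.5546e+6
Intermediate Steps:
I(b) = b²
A(r, k) = -k/2
S(C, s) = (-5 + C)/(-898 + C) (S(C, s) = (-½*10 + C)/(-898 + C) = (-5 + C)/(-898 + C))
S(I(7), -2172) - 1554637 = (-5 + 7²)/(-898 + 7²) - 1554637 = (-5 + 49)/(-898 + 49) - 1554637 = 44/(-849) - 1554637 = -1/849*44 - 1554637 = -44/849 - 1554637 = -1319886857/849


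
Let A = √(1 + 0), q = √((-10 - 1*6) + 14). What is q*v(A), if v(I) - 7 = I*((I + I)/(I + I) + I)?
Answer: 9*I*√2 ≈ 12.728*I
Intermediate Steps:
q = I*√2 (q = √((-10 - 6) + 14) = √(-16 + 14) = √(-2) = I*√2 ≈ 1.4142*I)
A = 1 (A = √1 = 1)
v(I) = 7 + I*(1 + I) (v(I) = 7 + I*((I + I)/(I + I) + I) = 7 + I*((2*I)/((2*I)) + I) = 7 + I*((2*I)*(1/(2*I)) + I) = 7 + I*(1 + I))
q*v(A) = (I*√2)*(7 + 1 + 1²) = (I*√2)*(7 + 1 + 1) = (I*√2)*9 = 9*I*√2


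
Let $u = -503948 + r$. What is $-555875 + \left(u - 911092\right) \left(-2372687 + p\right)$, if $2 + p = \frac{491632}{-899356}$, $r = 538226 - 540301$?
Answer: $\frac{755992670864536460}{224839} \approx 3.3624 \cdot 10^{12}$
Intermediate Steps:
$r = -2075$
$p = - \frac{572586}{224839}$ ($p = -2 + \frac{491632}{-899356} = -2 + 491632 \left(- \frac{1}{899356}\right) = -2 - \frac{122908}{224839} = - \frac{572586}{224839} \approx -2.5466$)
$u = -506023$ ($u = -503948 - 2075 = -506023$)
$-555875 + \left(u - 911092\right) \left(-2372687 + p\right) = -555875 + \left(-506023 - 911092\right) \left(-2372687 - \frac{572586}{224839}\right) = -555875 - - \frac{755992795846915585}{224839} = -555875 + \frac{755992795846915585}{224839} = \frac{755992670864536460}{224839}$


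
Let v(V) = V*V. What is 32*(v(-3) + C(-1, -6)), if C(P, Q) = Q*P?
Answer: 480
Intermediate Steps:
v(V) = V²
C(P, Q) = P*Q
32*(v(-3) + C(-1, -6)) = 32*((-3)² - 1*(-6)) = 32*(9 + 6) = 32*15 = 480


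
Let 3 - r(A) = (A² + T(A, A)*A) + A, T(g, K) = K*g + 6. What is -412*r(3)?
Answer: 22248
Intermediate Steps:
T(g, K) = 6 + K*g
r(A) = 3 - A - A² - A*(6 + A²) (r(A) = 3 - ((A² + (6 + A*A)*A) + A) = 3 - ((A² + (6 + A²)*A) + A) = 3 - ((A² + A*(6 + A²)) + A) = 3 - (A + A² + A*(6 + A²)) = 3 + (-A - A² - A*(6 + A²)) = 3 - A - A² - A*(6 + A²))
-412*r(3) = -412*(3 - 1*3² - 1*3³ - 7*3) = -412*(3 - 1*9 - 1*27 - 21) = -412*(3 - 9 - 27 - 21) = -412*(-54) = 22248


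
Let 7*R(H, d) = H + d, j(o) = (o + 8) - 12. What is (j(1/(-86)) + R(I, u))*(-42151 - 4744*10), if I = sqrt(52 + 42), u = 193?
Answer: -1270669153/602 - 89591*sqrt(94)/7 ≈ -2.2348e+6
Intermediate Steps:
I = sqrt(94) ≈ 9.6954
j(o) = -4 + o (j(o) = (8 + o) - 12 = -4 + o)
R(H, d) = H/7 + d/7 (R(H, d) = (H + d)/7 = H/7 + d/7)
(j(1/(-86)) + R(I, u))*(-42151 - 4744*10) = ((-4 + 1/(-86)) + (sqrt(94)/7 + (1/7)*193))*(-42151 - 4744*10) = ((-4 - 1/86) + (sqrt(94)/7 + 193/7))*(-42151 - 47440) = (-345/86 + (193/7 + sqrt(94)/7))*(-89591) = (14183/602 + sqrt(94)/7)*(-89591) = -1270669153/602 - 89591*sqrt(94)/7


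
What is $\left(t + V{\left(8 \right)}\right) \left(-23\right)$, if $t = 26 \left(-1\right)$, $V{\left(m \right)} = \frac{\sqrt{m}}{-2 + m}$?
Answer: $598 - \frac{23 \sqrt{2}}{3} \approx 587.16$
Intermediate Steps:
$V{\left(m \right)} = \frac{\sqrt{m}}{-2 + m}$
$t = -26$
$\left(t + V{\left(8 \right)}\right) \left(-23\right) = \left(-26 + \frac{\sqrt{8}}{-2 + 8}\right) \left(-23\right) = \left(-26 + \frac{2 \sqrt{2}}{6}\right) \left(-23\right) = \left(-26 + 2 \sqrt{2} \cdot \frac{1}{6}\right) \left(-23\right) = \left(-26 + \frac{\sqrt{2}}{3}\right) \left(-23\right) = 598 - \frac{23 \sqrt{2}}{3}$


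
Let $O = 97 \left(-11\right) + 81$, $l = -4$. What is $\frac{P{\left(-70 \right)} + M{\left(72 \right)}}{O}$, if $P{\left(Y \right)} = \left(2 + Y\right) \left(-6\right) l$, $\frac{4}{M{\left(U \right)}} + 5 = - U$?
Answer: $\frac{62834}{37961} \approx 1.6552$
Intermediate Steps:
$O = -986$ ($O = -1067 + 81 = -986$)
$M{\left(U \right)} = \frac{4}{-5 - U}$
$P{\left(Y \right)} = 48 + 24 Y$ ($P{\left(Y \right)} = \left(2 + Y\right) \left(-6\right) \left(-4\right) = \left(-12 - 6 Y\right) \left(-4\right) = 48 + 24 Y$)
$\frac{P{\left(-70 \right)} + M{\left(72 \right)}}{O} = \frac{\left(48 + 24 \left(-70\right)\right) - \frac{4}{5 + 72}}{-986} = \left(\left(48 - 1680\right) - \frac{4}{77}\right) \left(- \frac{1}{986}\right) = \left(-1632 - \frac{4}{77}\right) \left(- \frac{1}{986}\right) = \left(- \frac{125668}{77}\right) \left(- \frac{1}{986}\right) = \frac{62834}{37961}$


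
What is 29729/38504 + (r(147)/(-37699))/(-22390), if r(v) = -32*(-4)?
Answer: 12546838691601/16250239903720 ≈ 0.77210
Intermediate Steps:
r(v) = 128
29729/38504 + (r(147)/(-37699))/(-22390) = 29729/38504 + (128/(-37699))/(-22390) = 29729*(1/38504) + (128*(-1/37699))*(-1/22390) = 29729/38504 - 128/37699*(-1/22390) = 29729/38504 + 64/422040305 = 12546838691601/16250239903720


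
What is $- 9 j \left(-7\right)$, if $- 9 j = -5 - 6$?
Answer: $77$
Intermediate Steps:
$j = \frac{11}{9}$ ($j = - \frac{-5 - 6}{9} = \left(- \frac{1}{9}\right) \left(-11\right) = \frac{11}{9} \approx 1.2222$)
$- 9 j \left(-7\right) = \left(-9\right) \frac{11}{9} \left(-7\right) = \left(-11\right) \left(-7\right) = 77$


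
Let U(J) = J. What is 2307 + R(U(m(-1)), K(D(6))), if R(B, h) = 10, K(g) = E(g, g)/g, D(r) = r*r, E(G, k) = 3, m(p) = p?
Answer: 2317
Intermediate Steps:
D(r) = r**2
K(g) = 3/g
2307 + R(U(m(-1)), K(D(6))) = 2307 + 10 = 2317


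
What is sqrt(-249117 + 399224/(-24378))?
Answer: 5*I*sqrt(1480566979641)/12189 ≈ 499.13*I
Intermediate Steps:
sqrt(-249117 + 399224/(-24378)) = sqrt(-249117 + 399224*(-1/24378)) = sqrt(-249117 - 199612/12189) = sqrt(-3036686725/12189) = 5*I*sqrt(1480566979641)/12189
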